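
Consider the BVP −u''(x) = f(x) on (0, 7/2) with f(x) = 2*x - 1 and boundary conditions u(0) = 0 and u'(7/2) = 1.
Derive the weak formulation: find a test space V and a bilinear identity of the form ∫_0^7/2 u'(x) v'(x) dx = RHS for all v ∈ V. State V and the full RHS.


V = {v ∈ H^1(0, 7/2) : v(0) = 0} (test functions vanish at x = 0 where u is specified); weak form: ∫_0^7/2 u'v' dx = ∫_0^7/2 (2*x - 1) v dx + v(7/2) for all v ∈ V.

Multiply both sides by a test function v and integrate from 0 to 7/2:
  ∫_0^7/2 −u''(x) v(x) dx = ∫_0^7/2 f(x) v(x) dx.
Integrate the LHS by parts once:
  ∫_0^7/2 −u'' v dx = −[u'(x) v(x)]_0^7/2 + ∫_0^7/2 u'(x) v'(x) dx.
Thus ∫_0^7/2 u'(x) v'(x) dx = ∫_0^7/2 f(x) v(x) dx + [u'(x) v(x)]_0^7/2.
Choose V so that boundary terms are either known or forced to vanish.
Mixed BC: u(0) = 0 (Dirichlet) and u'(7/2) = 1 (Neumann). Define V = {v ∈ H^1(0, 7/2) : v(0) = 0}. Then [u' v]_0^7/2 = u'(7/2)·v(7/2) − u'(0)·0 = v(7/2).
Weak formulation: find u (satisfying any essential BC) such that ∫_0^7/2 u'(x) v'(x) dx = ∫_0^7/2 f v dx + v(7/2) for all v ∈ V (Dirichlet at 0 absorbed into V; Neumann datum at x = 7/2 contributes the boundary term).
Substituting f(x) = 2*x - 1, the right-hand side is ∫_0^7/2 (2*x - 1) v dx + v(7/2).


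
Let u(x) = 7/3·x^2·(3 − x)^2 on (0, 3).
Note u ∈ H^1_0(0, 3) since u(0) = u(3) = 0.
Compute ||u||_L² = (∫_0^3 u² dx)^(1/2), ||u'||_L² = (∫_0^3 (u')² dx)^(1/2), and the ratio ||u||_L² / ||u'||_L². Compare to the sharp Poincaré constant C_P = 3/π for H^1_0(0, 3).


||u||_L² / ||u'||_L² = sqrt(3)/2 < C_P = 3/π.

u(x) = 7/3·x^2·(3 − x)^2, so u'(x) = 14*x*(x - 3)*(2*x - 3)/3.
u(x) = 7/3·x^2·(3 − x)^2 vanishes at x = 0 and x = 3, so u ∈ H^1_0(0, 3). Differentiate via the product rule and integrate the resulting polynomials term by term.
  ∫_0^3 u² dx = ∫_0^3 (49*x^8/9 - 196*x^7/3 + 294*x^6 - 588*x^5 + 441*x^4) dx. Term by term:
    ∫_0^3 49*x^8/9 dx = 11907;  ∫_0^3 -196*x^7/3 dx = -107163/2;  ∫_0^3 294*x^6 dx = 91854;
    ∫_0^3 -588*x^5 dx = -71442;  ∫_0^3 441*x^4 dx = 107163/5.
  Sum: 11907 − 107163/2 + 91854 − 71442 + 107163/5 = 1701/10.
  ∫_0^3 (u')² dx = ∫_0^3 (784*x^6/9 - 784*x^5 + 2548*x^4 - 3528*x^3 + 1764*x^2) dx. Term by term:
    ∫_0^3 784*x^6/9 dx = 27216;  ∫_0^3 -784*x^5 dx = -95256;  ∫_0^3 2548*x^4 dx = 619164/5;
    ∫_0^3 -3528*x^3 dx = -71442;  ∫_0^3 1764*x^2 dx = 15876.
  Sum: 27216 − 95256 + 619164/5 − 71442 + 15876 = 1134/5.
∫_0^3 u² dx = 1701/10, so ||u||_L² = 9*sqrt(210)/10.
∫_0^3 (u')² dx = 1134/5, so ||u'||_L² = 9*sqrt(70)/5.
Ratio ||u||_L² / ||u'||_L² = sqrt(3)/2.
Sharp Poincaré constant on H^1_0(0, 3) is C_P = L/π = 3/π, achieved by sin(π/3·x).
A polynomial bump cannot attain the sharp Poincaré constant (only the first sine eigenfunction does), so the ratio is strictly less than C_P, consistent with ||u||_L² ≤ C_P ||u'||_L².


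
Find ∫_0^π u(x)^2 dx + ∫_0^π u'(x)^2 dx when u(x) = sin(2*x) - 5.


||u||_{H^1(0,π)}^2 = 55*π/2

u'(x) = 2*cos(2*x).
Expand u² and (u')² and integrate term by term on (0, π), using: for integers n ≥ 1, ∫_0^π sin²(nx) dx = ∫_0^π cos²(nx) dx = π/2; for n ≠ n', ∫_0^π sin(nx)sin(n'x) dx = ∫_0^π cos(nx)cos(n'x) dx = 0; and by product-to-sum, ∫_0^π sin(nx)cos(n'x) dx = ½∫_0^π [sin((n+n')x) + sin((n−n')x)] dx, which is 0 when n+n' is even and 2n/(n²−n'²) when n+n' is odd (it need not vanish on (0, π)). For the constant mode: ∫_0^π 1 dx = π, ∫_0^π cos(nx) dx = 0, ∫_0^π sin(nx) dx = (1−(−1)^n)/n.
  u² squared terms: (-5)²·∫1 dx = 25·π = 25*π;  (1)²·∫sin(2x)² dx = 1·π/2 = π/2.
  u² cross terms: 2·(-5)·(1)·∫1·sin(2x) dx = -10·(0) = 0.
  So ∫_0^π u² dx = 25*π + π/2 + 0 = 51*π/2.
  (u')² squared terms: (2)²·∫cos(2x)² dx = 4·π/2 = 2*π.
  So ∫_0^π (u')² dx = 2*π.
||u||_{H^1}^2 = (51*π/2) + (2*π) = 55*π/2.


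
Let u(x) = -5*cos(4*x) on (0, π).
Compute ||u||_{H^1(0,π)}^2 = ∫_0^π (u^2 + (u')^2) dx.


||u||_{H^1(0,π)}^2 = 425*π/2

u'(x) = 20*sin(4*x).
Expand u² and (u')² and integrate term by term on (0, π), using: for integers n ≥ 1, ∫_0^π sin²(nx) dx = ∫_0^π cos²(nx) dx = π/2; for n ≠ n', ∫_0^π sin(nx)sin(n'x) dx = ∫_0^π cos(nx)cos(n'x) dx = 0; and by product-to-sum, ∫_0^π sin(nx)cos(n'x) dx = ½∫_0^π [sin((n+n')x) + sin((n−n')x)] dx, which is 0 when n+n' is even and 2n/(n²−n'²) when n+n' is odd (it need not vanish on (0, π)).
  u² squared terms: (-5)²·∫cos(4x)² dx = 25·π/2 = 25*π/2.
  So ∫_0^π u² dx = 25*π/2.
  (u')² squared terms: (20)²·∫sin(4x)² dx = 400·π/2 = 200*π.
  So ∫_0^π (u')² dx = 200*π.
||u||_{H^1}^2 = (25*π/2) + (200*π) = 425*π/2.


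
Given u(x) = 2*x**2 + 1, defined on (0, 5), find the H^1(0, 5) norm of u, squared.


||u||_{H^1}^2 = 10015/3

The H^1 norm (squared) on an interval (0, L) is
  ||u||_{H^1}^2 = ∫_0^L u(x)^2 dx + ∫_0^L u'(x)^2 dx.
Compute u'(x) = 4*x.
Then u(x)^2 = 4*x**4 + 4*x**2 + 1 and u'(x)^2 = 16*x**2.
Integrate each monomial from 0 to 5 using ∫_0^5 c·x^n dx = c·5^(n+1)/(n+1):
  ∫_0^5 u(x)^2 dx = ∫_0^5 (4*x^4 + 4*x^2 + 1) dx. Term by term:
    ∫_0^5 4*x^4 dx = 2500;  ∫_0^5 4*x^2 dx = 500/3;  ∫_0^5 1 dx = 5.
  Sum: 2500 + 500/3 + 5 = 8015/3.
  ∫_0^5 u'(x)^2 dx = ∫_0^5 (16*x^2) dx. Term by term:
    ∫_0^5 16*x^2 dx = 2000/3.
Adding: ||u||_{H^1}^2 = 8015/3 + 2000/3 = 10015/3.


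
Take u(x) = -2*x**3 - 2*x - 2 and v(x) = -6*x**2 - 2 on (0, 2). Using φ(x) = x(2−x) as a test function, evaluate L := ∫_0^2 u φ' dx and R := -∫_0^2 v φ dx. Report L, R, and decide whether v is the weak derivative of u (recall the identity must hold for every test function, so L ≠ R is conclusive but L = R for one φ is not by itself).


LHS = 184/15, RHS = 184/15. Yes, v = u' weakly.

u(x) = -2*x**3 - 2*x - 2, classical derivative u'(x) = -6*x**2 - 2.
φ(x) = x(2−x), so φ'(x) = 2 - 2*x.
Note φ(0) = φ(2) = 0, so the boundary term u·φ vanishes.
LHS = ∫_0^2 u(x) φ'(x) dx = ∫_0^2 (4*x^4 - 4*x^3 + 4*x^2 - 4) dx. Term by term:
  ∫_0^2 4*x^4 dx = 128/5;  ∫_0^2 -4*x^3 dx = -16;  ∫_0^2 4*x^2 dx = 32/3;
  ∫_0^2 -4 dx = -8.
Sum: 128/5 − 16 + 32/3 − 8 = 184/15.
So LHS = 184/15.
∫_0^2 v(x) φ(x) dx = ∫_0^2 (6*x^4 - 12*x^3 + 2*x^2 - 4*x) dx. Term by term:
  ∫_0^2 6*x^4 dx = 192/5;  ∫_0^2 -12*x^3 dx = -48;  ∫_0^2 2*x^2 dx = 16/3;
  ∫_0^2 -4*x dx = -8.
Sum: 192/5 − 48 + 16/3 − 8 = -184/15.
So RHS = -∫_0^2 v(x) φ(x) dx = 184/15.
LHS = RHS, so the identity holds for this test φ.
Moreover u is smooth here and v(x) = u'(x) = -6*x**2 - 2 pointwise, so the identity holds for every test function. Hence v is the weak derivative of u.


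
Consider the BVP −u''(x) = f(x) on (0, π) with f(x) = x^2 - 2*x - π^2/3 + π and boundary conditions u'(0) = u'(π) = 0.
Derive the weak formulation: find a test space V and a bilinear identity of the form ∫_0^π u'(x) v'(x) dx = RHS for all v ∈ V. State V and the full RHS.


V = H^1(0, π) (no boundary constraint on v; u is determined up to an additive constant); weak form: ∫_0^π u'v' dx = ∫_0^π (x^2 - 2*x - π^2/3 + π) v dx for all v ∈ V.

Multiply both sides by a test function v and integrate from 0 to π:
  ∫_0^π −u''(x) v(x) dx = ∫_0^π f(x) v(x) dx.
Integrate the LHS by parts once:
  ∫_0^π −u'' v dx = −[u'(x) v(x)]_0^π + ∫_0^π u'(x) v'(x) dx.
Thus ∫_0^π u'(x) v'(x) dx = ∫_0^π f(x) v(x) dx + [u'(x) v(x)]_0^π.
Choose V so that boundary terms are either known or forced to vanish.
u has homogeneous Neumann: u'(0) = u'(π) = 0. So [u' v]_0^π = 0·v(π) − 0·v(0) = 0 for any v; take V = H^1(0, π).
Weak formulation: find u (satisfying any essential BC) such that ∫_0^π u'(x) v'(x) dx = ∫_0^π f v dx for all v ∈ V (homogeneous Neumann, so boundary terms vanish).
Substituting f(x) = x^2 - 2*x - π^2/3 + π, the right-hand side is ∫_0^π (x^2 - 2*x - π^2/3 + π) v dx.
Compatibility check (pure Neumann): taking v ≡ 1 ∈ V gives 0 = ∫_0^π f dx + (0) − (0), i.e. ∫_0^π f dx must equal u'(0) − u'(π) = 0. Indeed ∫_0^π (x^2 - 2*x - π^2/3 + π) dx = 0, so the data are compatible. The solution is then unique only up to an additive constant (fix it e.g. by requiring ∫_0^π u dx = 0).


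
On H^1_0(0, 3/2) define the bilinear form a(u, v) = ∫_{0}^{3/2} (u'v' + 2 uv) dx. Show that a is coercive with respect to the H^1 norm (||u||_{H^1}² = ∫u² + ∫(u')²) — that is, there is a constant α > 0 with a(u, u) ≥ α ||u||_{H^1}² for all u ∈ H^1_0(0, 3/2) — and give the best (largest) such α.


α = 1

Coercivity of a(·,·) on H^1_0(0, 3/2) means a(u, u) ≥ α ||u||_{H^1}² for every u ∈ H^1_0.
The interval has length L = 3/2, and Poincaré/coercivity depend only on L. Here a(u, u) = ∫(u')² + (2)·∫u².
Here c = 2 ≥ 1, so a(u,u) = ∫(u')² + c∫u² ≥ ∫(u')² + ∫u² = ||u||_{H^1}², i.e. α = 1 works. No larger α is possible: a(u,u) ≥ α||u||_{H^1}² means (1−α)∫(u')² ≥ (α−c)∫u², and for the modes u_n = sin(nπ(x−x₀)/L) (x₀ the left endpoint) one has ∫u_n²/∫(u_n')² = (L/(nπ))² → 0, so a(u_n,u_n)/||u_n||_{H^1}² → 1. Hence the optimal constant is α = 1.
Therefore α = 1.


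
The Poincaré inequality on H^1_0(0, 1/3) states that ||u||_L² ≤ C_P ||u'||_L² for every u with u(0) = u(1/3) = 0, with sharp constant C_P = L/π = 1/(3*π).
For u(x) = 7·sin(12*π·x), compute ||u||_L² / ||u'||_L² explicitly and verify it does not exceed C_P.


||u||_L² / ||u'||_L² = 1/(12*π) < C_P = 1/(3*π).

u(x) = 7·sin(12*π·x), so u'(x) = 84*π*cos(12*π*x).
Writing u(x) = A·sin(kπx/L) with A = 7 and k = 4, use ∫_0^L sin²(kπx/L) dx = L/2 and ∫_0^L cos²(kπx/L) dx = L/2.
u² = 49·sin²(12*π·x) and (u')² = 7056*π^2·cos²(12*π·x), and each of sin², cos² integrates to L/2 = 1/6 over (0, 1/3).
∫_0^1/3 u² dx = 49/6, so ||u||_L² = 7*sqrt(6)/6.
∫_0^1/3 (u')² dx = 1176*π^2, so ||u'||_L² = 14*sqrt(6)*π.
Ratio ||u||_L² / ||u'||_L² = 1/(12*π).
Sharp Poincaré constant on H^1_0(0, 1/3) is C_P = L/π = 1/(3*π), achieved by sin(3*π·x).
This is the k = 4 harmonic; the ratio L/(kπ) is strictly less than C_P = L/π, consistent with the sharp inequality ||u||_L² ≤ C_P ||u'||_L².


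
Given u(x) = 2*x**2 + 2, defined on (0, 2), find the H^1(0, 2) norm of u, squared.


||u||_{H^1}^2 = 488/5

The H^1 norm (squared) on an interval (0, L) is
  ||u||_{H^1}^2 = ∫_0^L u(x)^2 dx + ∫_0^L u'(x)^2 dx.
Compute u'(x) = 4*x.
Then u(x)^2 = 4*x**4 + 8*x**2 + 4 and u'(x)^2 = 16*x**2.
Integrate each monomial from 0 to 2 using ∫_0^2 c·x^n dx = c·2^(n+1)/(n+1):
  ∫_0^2 u(x)^2 dx = ∫_0^2 (4*x^4 + 8*x^2 + 4) dx. Term by term:
    ∫_0^2 4*x^4 dx = 128/5;  ∫_0^2 8*x^2 dx = 64/3;  ∫_0^2 4 dx = 8.
  Sum: 128/5 + 64/3 + 8 = 824/15.
  ∫_0^2 u'(x)^2 dx = ∫_0^2 (16*x^2) dx. Term by term:
    ∫_0^2 16*x^2 dx = 128/3.
Adding: ||u||_{H^1}^2 = 824/15 + 128/3 = 488/5.


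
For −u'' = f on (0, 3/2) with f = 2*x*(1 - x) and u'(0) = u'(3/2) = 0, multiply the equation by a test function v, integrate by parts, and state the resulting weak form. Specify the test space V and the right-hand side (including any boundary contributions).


V = H^1(0, 3/2) (no boundary constraint on v; u is determined up to an additive constant); weak form: ∫_0^3/2 u'v' dx = ∫_0^3/2 (2*x*(1 - x)) v dx for all v ∈ V.

Multiply both sides by a test function v and integrate from 0 to 3/2:
  ∫_0^3/2 −u''(x) v(x) dx = ∫_0^3/2 f(x) v(x) dx.
Integrate the LHS by parts once:
  ∫_0^3/2 −u'' v dx = −[u'(x) v(x)]_0^3/2 + ∫_0^3/2 u'(x) v'(x) dx.
Thus ∫_0^3/2 u'(x) v'(x) dx = ∫_0^3/2 f(x) v(x) dx + [u'(x) v(x)]_0^3/2.
Choose V so that boundary terms are either known or forced to vanish.
u has homogeneous Neumann: u'(0) = u'(3/2) = 0. So [u' v]_0^3/2 = 0·v(3/2) − 0·v(0) = 0 for any v; take V = H^1(0, 3/2).
Weak formulation: find u (satisfying any essential BC) such that ∫_0^3/2 u'(x) v'(x) dx = ∫_0^3/2 f v dx for all v ∈ V (homogeneous Neumann, so boundary terms vanish).
Substituting f(x) = 2*x*(1 - x), the right-hand side is ∫_0^3/2 (2*x*(1 - x)) v dx.
Compatibility check (pure Neumann): taking v ≡ 1 ∈ V gives 0 = ∫_0^3/2 f dx + (0) − (0), i.e. ∫_0^3/2 f dx must equal u'(0) − u'(3/2) = 0. Indeed ∫_0^3/2 (2*x*(1 - x)) dx = 0, so the data are compatible. The solution is then unique only up to an additive constant (fix it e.g. by requiring ∫_0^3/2 u dx = 0).


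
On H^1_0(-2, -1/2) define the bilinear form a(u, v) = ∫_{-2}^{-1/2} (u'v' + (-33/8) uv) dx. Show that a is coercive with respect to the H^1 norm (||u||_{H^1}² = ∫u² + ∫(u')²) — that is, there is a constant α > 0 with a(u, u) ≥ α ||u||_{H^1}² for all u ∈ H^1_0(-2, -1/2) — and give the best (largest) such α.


α = (-297 + 32*π^2)/(8*(9 + 4*π^2))

Coercivity of a(·,·) on H^1_0(-2, -1/2) means a(u, u) ≥ α ||u||_{H^1}² for every u ∈ H^1_0.
The interval has length L = 3/2, and Poincaré/coercivity depend only on L. Here a(u, u) = ∫(u')² + (-33/8)·∫u².
Here c = -33/8 < 0 with |c| < (π/L)² = 4*π^2/9, so coercivity still holds. The condition a(u,u) ≥ α||u||_{H^1}² reads (1−α)∫(u')² ≥ (α−c)∫u². Any admissible α is ≤ 1 (rapidly oscillating u have ∫u²/∫(u')² → 0), and α = 1 would force 0 ≥ (1−c)∫u², impossible since c < 1; so 1−α > 0. By the sharp Poincaré inequality on H^1_0 of an interval of length L, ∫(u')² ≥ (π/L)²∫u² with equality for the first sine mode sin(π(x−x₀)/L) (x₀ the left endpoint), so the inequality holds for all u iff (1−α)(π/L)² ≥ α − c, i.e. α ≤ ((π/L)² + c)/((π/L)² + 1) = (1 + c(L/π)²)/(1 + (L/π)²). (Direct route, valid since c ≤ 0: Poincaré gives c∫u² ≥ c(L/π)²∫(u')², so a(u,u) ≥ (1 + c(L/π)²)∫(u')², while ||u||_{H^1}² ≤ (1 + (L/π)²)∫(u')²; dividing yields the same α.) With (π/L)² = 4*π^2/9 and c = -33/8, the largest admissible constant is α = ((π/L)² + c)/((π/L)² + 1).
Simplifying, α = (-297 + 32*π^2)/(8*(9 + 4*π^2)).


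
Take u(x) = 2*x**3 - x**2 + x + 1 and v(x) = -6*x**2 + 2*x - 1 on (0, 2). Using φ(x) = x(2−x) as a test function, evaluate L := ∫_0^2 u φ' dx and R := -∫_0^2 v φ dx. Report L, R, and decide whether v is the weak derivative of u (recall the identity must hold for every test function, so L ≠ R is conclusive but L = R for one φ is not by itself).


LHS = -124/15, RHS = 124/15. No, v is not the weak derivative of u.

u(x) = 2*x**3 - x**2 + x + 1, classical derivative u'(x) = 6*x**2 - 2*x + 1.
φ(x) = x(2−x), so φ'(x) = 2 - 2*x.
Note φ(0) = φ(2) = 0, so the boundary term u·φ vanishes.
LHS = ∫_0^2 u(x) φ'(x) dx = ∫_0^2 (-4*x^4 + 6*x^3 - 4*x^2 + 2) dx. Term by term:
  ∫_0^2 -4*x^4 dx = -128/5;  ∫_0^2 6*x^3 dx = 24;  ∫_0^2 -4*x^2 dx = -32/3;
  ∫_0^2 2 dx = 4.
Sum: -128/5 + 24 − 32/3 + 4 = -124/15.
So LHS = -124/15.
∫_0^2 v(x) φ(x) dx = ∫_0^2 (6*x^4 - 14*x^3 + 5*x^2 - 2*x) dx. Term by term:
  ∫_0^2 6*x^4 dx = 192/5;  ∫_0^2 -14*x^3 dx = -56;  ∫_0^2 5*x^2 dx = 40/3;
  ∫_0^2 -2*x dx = -4.
Sum: 192/5 − 56 + 40/3 − 4 = -124/15.
So RHS = -∫_0^2 v(x) φ(x) dx = 124/15.
LHS − RHS = -248/15 ≠ 0, so the identity fails.
(For a valid weak derivative the identity must hold for EVERY test function, in particular this one. The failure shows v is NOT the weak derivative of u.)
Correct weak derivative would be u'(x) = 6*x**2 - 2*x + 1.


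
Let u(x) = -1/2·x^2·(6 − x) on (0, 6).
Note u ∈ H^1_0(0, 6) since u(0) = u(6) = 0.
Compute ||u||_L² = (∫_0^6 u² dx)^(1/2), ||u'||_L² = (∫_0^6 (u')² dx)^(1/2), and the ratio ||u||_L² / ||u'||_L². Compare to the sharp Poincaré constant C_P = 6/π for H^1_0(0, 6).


||u||_L² / ||u'||_L² = 3*sqrt(14)/7 < C_P = 6/π.

u(x) = -1/2·x^2·(6 − x), so u'(x) = 3*x*(x - 4)/2.
u(x) = -1/2·x^2·(6 − x) vanishes at x = 0 and x = 6, so u ∈ H^1_0(0, 6). Differentiate via the product rule and integrate the resulting polynomials term by term.
  ∫_0^6 u² dx = ∫_0^6 (x^6/4 - 3*x^5 + 9*x^4) dx. Term by term:
    ∫_0^6 x^6/4 dx = 69984/7;  ∫_0^6 -3*x^5 dx = -23328;  ∫_0^6 9*x^4 dx = 69984/5.
  Sum: 69984/7 − 23328 + 69984/5 = 23328/35.
  ∫_0^6 (u')² dx = ∫_0^6 (9*x^4/4 - 18*x^3 + 36*x^2) dx. Term by term:
    ∫_0^6 9*x^4/4 dx = 17496/5;  ∫_0^6 -18*x^3 dx = -5832;  ∫_0^6 36*x^2 dx = 2592.
  Sum: 17496/5 − 5832 + 2592 = 1296/5.
∫_0^6 u² dx = 23328/35, so ||u||_L² = 108*sqrt(70)/35.
∫_0^6 (u')² dx = 1296/5, so ||u'||_L² = 36*sqrt(5)/5.
Ratio ||u||_L² / ||u'||_L² = 3*sqrt(14)/7.
Sharp Poincaré constant on H^1_0(0, 6) is C_P = L/π = 6/π, achieved by sin(π/6·x).
A polynomial bump cannot attain the sharp Poincaré constant (only the first sine eigenfunction does), so the ratio is strictly less than C_P, consistent with ||u||_L² ≤ C_P ||u'||_L².


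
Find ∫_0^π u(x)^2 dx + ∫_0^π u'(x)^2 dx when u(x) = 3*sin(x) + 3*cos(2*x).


||u||_{H^1(0,π)}^2 = -60 + 63*π/2

u'(x) = -6*sin(2*x) + 3*cos(x).
Expand u² and (u')² and integrate term by term on (0, π), using: for integers n ≥ 1, ∫_0^π sin²(nx) dx = ∫_0^π cos²(nx) dx = π/2; for n ≠ n', ∫_0^π sin(nx)sin(n'x) dx = ∫_0^π cos(nx)cos(n'x) dx = 0; and by product-to-sum, ∫_0^π sin(nx)cos(n'x) dx = ½∫_0^π [sin((n+n')x) + sin((n−n')x)] dx, which is 0 when n+n' is even and 2n/(n²−n'²) when n+n' is odd (it need not vanish on (0, π)).
  u² squared terms: (3)²·∫cos(2x)² dx = 9·π/2 = 9*π/2;  (3)²·∫sin(x)² dx = 9·π/2 = 9*π/2.
  u² cross terms: 2·(3)·(3)·∫cos(2x)·sin(x) dx = 18·(-2/3) = -12.
  So ∫_0^π u² dx = 9*π/2 + 9*π/2 − 12 = -12 + 9*π.
  (u')² squared terms: (-6)²·∫sin(2x)² dx = 36·π/2 = 18*π;  (3)²·∫cos(x)² dx = 9·π/2 = 9*π/2.
  (u')² cross terms: 2·(-6)·(3)·∫sin(2x)·cos(x) dx = -36·(4/3) = -48.
  So ∫_0^π (u')² dx = 18*π + 9*π/2 − 48 = -48 + 45*π/2.
||u||_{H^1}^2 = (-12 + 9*π) + (-48 + 45*π/2) = -60 + 63*π/2.


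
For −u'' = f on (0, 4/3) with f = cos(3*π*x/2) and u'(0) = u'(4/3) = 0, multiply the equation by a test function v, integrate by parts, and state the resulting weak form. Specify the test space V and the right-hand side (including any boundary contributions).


V = H^1(0, 4/3) (no boundary constraint on v; u is determined up to an additive constant); weak form: ∫_0^4/3 u'v' dx = ∫_0^4/3 (cos(3*π*x/2)) v dx for all v ∈ V.

Multiply both sides by a test function v and integrate from 0 to 4/3:
  ∫_0^4/3 −u''(x) v(x) dx = ∫_0^4/3 f(x) v(x) dx.
Integrate the LHS by parts once:
  ∫_0^4/3 −u'' v dx = −[u'(x) v(x)]_0^4/3 + ∫_0^4/3 u'(x) v'(x) dx.
Thus ∫_0^4/3 u'(x) v'(x) dx = ∫_0^4/3 f(x) v(x) dx + [u'(x) v(x)]_0^4/3.
Choose V so that boundary terms are either known or forced to vanish.
u has homogeneous Neumann: u'(0) = u'(4/3) = 0. So [u' v]_0^4/3 = 0·v(4/3) − 0·v(0) = 0 for any v; take V = H^1(0, 4/3).
Weak formulation: find u (satisfying any essential BC) such that ∫_0^4/3 u'(x) v'(x) dx = ∫_0^4/3 f v dx for all v ∈ V (homogeneous Neumann, so boundary terms vanish).
Substituting f(x) = cos(3*π*x/2), the right-hand side is ∫_0^4/3 (cos(3*π*x/2)) v dx.
Compatibility check (pure Neumann): taking v ≡ 1 ∈ V gives 0 = ∫_0^4/3 f dx + (0) − (0), i.e. ∫_0^4/3 f dx must equal u'(0) − u'(4/3) = 0. Indeed ∫_0^4/3 (cos(3*π*x/2)) dx = 0, so the data are compatible. The solution is then unique only up to an additive constant (fix it e.g. by requiring ∫_0^4/3 u dx = 0).


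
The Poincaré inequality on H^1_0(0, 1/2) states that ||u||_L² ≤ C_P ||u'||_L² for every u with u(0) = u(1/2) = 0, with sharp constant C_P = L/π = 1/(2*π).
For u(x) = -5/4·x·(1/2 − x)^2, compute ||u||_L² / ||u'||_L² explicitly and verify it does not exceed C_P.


||u||_L² / ||u'||_L² = sqrt(14)/28 < C_P = 1/(2*π).

u(x) = -5/4·x·(1/2 − x)^2, so u'(x) = -15*x^2/4 + 5*x/2 - 5/16.
u(x) = -5/4·x·(1/2 − x)^2 vanishes at x = 0 and x = 1/2, so u ∈ H^1_0(0, 1/2). Differentiate via the product rule and integrate the resulting polynomials term by term.
  ∫_0^1/2 u² dx = ∫_0^1/2 (25*x^6/16 - 25*x^5/8 + 75*x^4/32 - 25*x^3/32 + 25*x^2/256) dx. Term by term:
    ∫_0^1/2 25*x^6/16 dx = 25/14336;  ∫_0^1/2 -25*x^5/8 dx = -25/3072;  ∫_0^1/2 75*x^4/32 dx = 15/1024;
    ∫_0^1/2 -25*x^3/32 dx = -25/2048;  ∫_0^1/2 25*x^2/256 dx = 25/6144.
  Sum: 25/14336 − 25/3072 + 15/1024 − 25/2048 + 25/6144 = 5/43008.
  ∫_0^1/2 (u')² dx = ∫_0^1/2 (225*x^4/16 - 75*x^3/4 + 275*x^2/32 - 25*x/16 + 25/256) dx. Term by term:
    ∫_0^1/2 225*x^4/16 dx = 45/512;  ∫_0^1/2 -75*x^3/4 dx = -75/256;  ∫_0^1/2 275*x^2/32 dx = 275/768;
    ∫_0^1/2 -25*x/16 dx = -25/128;  ∫_0^1/2 25/256 dx = 25/512.
  Sum: 45/512 − 75/256 + 275/768 − 25/128 + 25/512 = 5/768.
∫_0^1/2 u² dx = 5/43008, so ||u||_L² = sqrt(210)/1344.
∫_0^1/2 (u')² dx = 5/768, so ||u'||_L² = sqrt(15)/48.
Ratio ||u||_L² / ||u'||_L² = sqrt(14)/28.
Sharp Poincaré constant on H^1_0(0, 1/2) is C_P = L/π = 1/(2*π), achieved by sin(2*π·x).
A polynomial bump cannot attain the sharp Poincaré constant (only the first sine eigenfunction does), so the ratio is strictly less than C_P, consistent with ||u||_L² ≤ C_P ||u'||_L².


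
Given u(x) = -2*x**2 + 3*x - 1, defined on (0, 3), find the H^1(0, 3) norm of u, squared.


||u||_{H^1}^2 = 537/5

The H^1 norm (squared) on an interval (0, L) is
  ||u||_{H^1}^2 = ∫_0^L u(x)^2 dx + ∫_0^L u'(x)^2 dx.
Compute u'(x) = 3 - 4*x.
Then u(x)^2 = 4*x**4 - 12*x**3 + 13*x**2 - 6*x + 1 and u'(x)^2 = 16*x**2 - 24*x + 9.
Integrate each monomial from 0 to 3 using ∫_0^3 c·x^n dx = c·3^(n+1)/(n+1):
  ∫_0^3 u(x)^2 dx = ∫_0^3 (4*x^4 - 12*x^3 + 13*x^2 - 6*x + 1) dx. Term by term:
    ∫_0^3 4*x^4 dx = 972/5;  ∫_0^3 -12*x^3 dx = -243;  ∫_0^3 13*x^2 dx = 117;
    ∫_0^3 -6*x dx = -27;  ∫_0^3 1 dx = 3.
  Sum: 972/5 − 243 + 117 − 27 + 3 = 222/5.
  ∫_0^3 u'(x)^2 dx = ∫_0^3 (16*x^2 - 24*x + 9) dx. Term by term:
    ∫_0^3 16*x^2 dx = 144;  ∫_0^3 -24*x dx = -108;  ∫_0^3 9 dx = 27.
  Sum: 144 − 108 + 27 = 63.
Adding: ||u||_{H^1}^2 = 222/5 + 63 = 537/5.


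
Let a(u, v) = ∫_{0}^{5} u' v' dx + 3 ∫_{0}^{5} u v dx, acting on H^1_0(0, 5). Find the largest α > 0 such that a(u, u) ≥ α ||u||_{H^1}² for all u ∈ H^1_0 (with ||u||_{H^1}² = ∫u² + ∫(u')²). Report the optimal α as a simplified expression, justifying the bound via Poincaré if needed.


α = 1

Coercivity of a(·,·) on H^1_0(0, 5) means a(u, u) ≥ α ||u||_{H^1}² for every u ∈ H^1_0.
The interval has length L = 5, and Poincaré/coercivity depend only on L. Here a(u, u) = ∫(u')² + (3)·∫u².
Here c = 3 ≥ 1, so a(u,u) = ∫(u')² + c∫u² ≥ ∫(u')² + ∫u² = ||u||_{H^1}², i.e. α = 1 works. No larger α is possible: a(u,u) ≥ α||u||_{H^1}² means (1−α)∫(u')² ≥ (α−c)∫u², and for the modes u_n = sin(nπ(x−x₀)/L) (x₀ the left endpoint) one has ∫u_n²/∫(u_n')² = (L/(nπ))² → 0, so a(u_n,u_n)/||u_n||_{H^1}² → 1. Hence the optimal constant is α = 1.
Therefore α = 1.


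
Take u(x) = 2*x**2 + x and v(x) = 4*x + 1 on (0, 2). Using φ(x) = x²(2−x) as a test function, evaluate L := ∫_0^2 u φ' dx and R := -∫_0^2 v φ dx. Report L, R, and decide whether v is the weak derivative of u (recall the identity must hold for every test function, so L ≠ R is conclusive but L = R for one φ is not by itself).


LHS = -116/15, RHS = -116/15. Yes, v = u' weakly.

u(x) = 2*x**2 + x, classical derivative u'(x) = 4*x + 1.
φ(x) = x²(2−x), so φ'(x) = x*(4 - 3*x).
Note φ(0) = φ(2) = 0, so the boundary term u·φ vanishes.
LHS = ∫_0^2 u(x) φ'(x) dx = ∫_0^2 (-6*x^4 + 5*x^3 + 4*x^2) dx. Term by term:
  ∫_0^2 -6*x^4 dx = -192/5;  ∫_0^2 5*x^3 dx = 20;  ∫_0^2 4*x^2 dx = 32/3.
Sum: -192/5 + 20 + 32/3 = -116/15.
So LHS = -116/15.
∫_0^2 v(x) φ(x) dx = ∫_0^2 (-4*x^4 + 7*x^3 + 2*x^2) dx. Term by term:
  ∫_0^2 -4*x^4 dx = -128/5;  ∫_0^2 7*x^3 dx = 28;  ∫_0^2 2*x^2 dx = 16/3.
Sum: -128/5 + 28 + 16/3 = 116/15.
So RHS = -∫_0^2 v(x) φ(x) dx = -116/15.
LHS = RHS, so the identity holds for this test φ.
Moreover u is smooth here and v(x) = u'(x) = 4*x + 1 pointwise, so the identity holds for every test function. Hence v is the weak derivative of u.


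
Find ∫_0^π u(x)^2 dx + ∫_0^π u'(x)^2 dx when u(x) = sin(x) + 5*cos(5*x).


||u||_{H^1(0,π)}^2 = 326*π

u'(x) = -25*sin(5*x) + cos(x).
Expand u² and (u')² and integrate term by term on (0, π), using: for integers n ≥ 1, ∫_0^π sin²(nx) dx = ∫_0^π cos²(nx) dx = π/2; for n ≠ n', ∫_0^π sin(nx)sin(n'x) dx = ∫_0^π cos(nx)cos(n'x) dx = 0; and by product-to-sum, ∫_0^π sin(nx)cos(n'x) dx = ½∫_0^π [sin((n+n')x) + sin((n−n')x)] dx, which is 0 when n+n' is even and 2n/(n²−n'²) when n+n' is odd (it need not vanish on (0, π)).
  u² squared terms: (5)²·∫cos(5x)² dx = 25·π/2 = 25*π/2;  (1)²·∫sin(x)² dx = 1·π/2 = π/2.
  u² cross terms: 2·(5)·(1)·∫cos(5x)·sin(x) dx = 10·(0) = 0.
  So ∫_0^π u² dx = 25*π/2 + π/2 + 0 = 13*π.
  (u')² squared terms: (-25)²·∫sin(5x)² dx = 625·π/2 = 625*π/2;  (1)²·∫cos(x)² dx = 1·π/2 = π/2.
  (u')² cross terms: 2·(-25)·(1)·∫sin(5x)·cos(x) dx = -50·(0) = 0.
  So ∫_0^π (u')² dx = 625*π/2 + π/2 + 0 = 313*π.
||u||_{H^1}^2 = (13*π) + (313*π) = 326*π.


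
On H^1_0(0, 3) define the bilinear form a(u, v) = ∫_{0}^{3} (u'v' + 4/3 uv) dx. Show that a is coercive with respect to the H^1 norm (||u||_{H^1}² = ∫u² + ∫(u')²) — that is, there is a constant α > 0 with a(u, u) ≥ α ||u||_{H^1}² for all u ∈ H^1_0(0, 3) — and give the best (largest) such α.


α = 1

Coercivity of a(·,·) on H^1_0(0, 3) means a(u, u) ≥ α ||u||_{H^1}² for every u ∈ H^1_0.
The interval has length L = 3, and Poincaré/coercivity depend only on L. Here a(u, u) = ∫(u')² + (4/3)·∫u².
Here c = 4/3 ≥ 1, so a(u,u) = ∫(u')² + c∫u² ≥ ∫(u')² + ∫u² = ||u||_{H^1}², i.e. α = 1 works. No larger α is possible: a(u,u) ≥ α||u||_{H^1}² means (1−α)∫(u')² ≥ (α−c)∫u², and for the modes u_n = sin(nπ(x−x₀)/L) (x₀ the left endpoint) one has ∫u_n²/∫(u_n')² = (L/(nπ))² → 0, so a(u_n,u_n)/||u_n||_{H^1}² → 1. Hence the optimal constant is α = 1.
Therefore α = 1.


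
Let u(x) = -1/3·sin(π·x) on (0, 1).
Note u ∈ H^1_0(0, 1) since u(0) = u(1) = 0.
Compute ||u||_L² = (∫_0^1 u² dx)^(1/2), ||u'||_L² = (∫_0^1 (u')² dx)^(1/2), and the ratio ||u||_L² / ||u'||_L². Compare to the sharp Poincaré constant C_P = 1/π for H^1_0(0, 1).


||u||_L² / ||u'||_L² = 1/π = C_P.

u(x) = -1/3·sin(π·x), so u'(x) = -π*cos(π*x)/3.
Writing u(x) = A·sin(kπx/L) with A = -1/3 and k = 1, use ∫_0^L sin²(kπx/L) dx = L/2 and ∫_0^L cos²(kπx/L) dx = L/2.
u² = 1/9·sin²(π·x) and (u')² = π^2/9·cos²(π·x), and each of sin², cos² integrates to L/2 = 1/2 over (0, 1).
∫_0^1 u² dx = 1/18, so ||u||_L² = sqrt(2)/6.
∫_0^1 (u')² dx = π^2/18, so ||u'||_L² = sqrt(2)*π/6.
Ratio ||u||_L² / ||u'||_L² = 1/π.
Sharp Poincaré constant on H^1_0(0, 1) is C_P = L/π = 1/π, achieved by sin(π·x).
This is the k = 1 eigenfunction (up to amplitude), so the ratio equals the sharp Poincaré constant exactly.


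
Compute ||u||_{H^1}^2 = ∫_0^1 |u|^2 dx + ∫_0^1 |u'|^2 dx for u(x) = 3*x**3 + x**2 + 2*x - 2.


||u||_{H^1}^2 = 5189/105

The H^1 norm (squared) on an interval (0, L) is
  ||u||_{H^1}^2 = ∫_0^L u(x)^2 dx + ∫_0^L u'(x)^2 dx.
Compute u'(x) = 9*x**2 + 2*x + 2.
Then u(x)^2 = 9*x**6 + 6*x**5 + 13*x**4 - 8*x**3 - 8*x + 4 and u'(x)^2 = 81*x**4 + 36*x**3 + 40*x**2 + 8*x + 4.
Integrate each monomial from 0 to 1 using ∫_0^1 c·x^n dx = c·1^(n+1)/(n+1):
  ∫_0^1 u(x)^2 dx = ∫_0^1 (9*x^6 + 6*x^5 + 13*x^4 - 8*x^3 - 8*x + 4) dx. Term by term:
    ∫_0^1 9*x^6 dx = 9/7;  ∫_0^1 6*x^5 dx = 1;  ∫_0^1 13*x^4 dx = 13/5;
    ∫_0^1 -8*x^3 dx = -2;  ∫_0^1 -8*x dx = -4;  ∫_0^1 4 dx = 4.
  Sum: 9/7 + 1 + 13/5 − 2 − 4 + 4 = 101/35.
  ∫_0^1 u'(x)^2 dx = ∫_0^1 (81*x^4 + 36*x^3 + 40*x^2 + 8*x + 4) dx. Term by term:
    ∫_0^1 81*x^4 dx = 81/5;  ∫_0^1 36*x^3 dx = 9;  ∫_0^1 40*x^2 dx = 40/3;
    ∫_0^1 8*x dx = 4;  ∫_0^1 4 dx = 4.
  Sum: 81/5 + 9 + 40/3 + 4 + 4 = 698/15.
Adding: ||u||_{H^1}^2 = 101/35 + 698/15 = 5189/105.


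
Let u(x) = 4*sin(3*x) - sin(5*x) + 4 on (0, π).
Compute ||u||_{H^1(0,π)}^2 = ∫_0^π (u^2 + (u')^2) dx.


||u||_{H^1(0,π)}^2 = 272/15 + 109*π

u'(x) = 12*cos(3*x) - 5*cos(5*x).
Expand u² and (u')² and integrate term by term on (0, π), using: for integers n ≥ 1, ∫_0^π sin²(nx) dx = ∫_0^π cos²(nx) dx = π/2; for n ≠ n', ∫_0^π sin(nx)sin(n'x) dx = ∫_0^π cos(nx)cos(n'x) dx = 0; and by product-to-sum, ∫_0^π sin(nx)cos(n'x) dx = ½∫_0^π [sin((n+n')x) + sin((n−n')x)] dx, which is 0 when n+n' is even and 2n/(n²−n'²) when n+n' is odd (it need not vanish on (0, π)). For the constant mode: ∫_0^π 1 dx = π, ∫_0^π cos(nx) dx = 0, ∫_0^π sin(nx) dx = (1−(−1)^n)/n.
  u² squared terms: (4)²·∫1 dx = 16·π = 16*π;  (-1)²·∫sin(5x)² dx = 1·π/2 = π/2;  (4)²·∫sin(3x)² dx = 16·π/2 = 8*π.
  u² cross terms: 2·(4)·(-1)·∫1·sin(5x) dx = -8·(2/5) = -16/5;  2·(4)·(4)·∫1·sin(3x) dx = 32·(2/3) = 64/3;  2·(-1)·(4)·∫sin(5x)·sin(3x) dx = -8·(0) = 0.
  So ∫_0^π u² dx = 16*π + π/2 + 8*π − 16/5 + 64/3 + 0 = 272/15 + 49*π/2.
  (u')² squared terms: (-5)²·∫cos(5x)² dx = 25·π/2 = 25*π/2;  (12)²·∫cos(3x)² dx = 144·π/2 = 72*π.
  (u')² cross terms: 2·(-5)·(12)·∫cos(5x)·cos(3x) dx = -120·(0) = 0.
  So ∫_0^π (u')² dx = 25*π/2 + 72*π + 0 = 169*π/2.
||u||_{H^1}^2 = (272/15 + 49*π/2) + (169*π/2) = 272/15 + 109*π.


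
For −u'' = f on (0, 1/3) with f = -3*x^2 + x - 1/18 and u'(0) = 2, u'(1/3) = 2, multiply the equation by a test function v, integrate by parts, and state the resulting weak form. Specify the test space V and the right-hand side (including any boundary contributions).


V = H^1(0, 1/3) (v unrestricted at boundary; u is determined up to an additive constant); weak form: ∫_0^1/3 u'v' dx = ∫_0^1/3 (-3*x^2 + x - 1/18) v dx + 2·v(1/3) − 2·v(0) for all v ∈ V.

Multiply both sides by a test function v and integrate from 0 to 1/3:
  ∫_0^1/3 −u''(x) v(x) dx = ∫_0^1/3 f(x) v(x) dx.
Integrate the LHS by parts once:
  ∫_0^1/3 −u'' v dx = −[u'(x) v(x)]_0^1/3 + ∫_0^1/3 u'(x) v'(x) dx.
Thus ∫_0^1/3 u'(x) v'(x) dx = ∫_0^1/3 f(x) v(x) dx + [u'(x) v(x)]_0^1/3.
Choose V so that boundary terms are either known or forced to vanish.
u has inhomogeneous Neumann u'(0) = 2, u'(1/3) = 2. [u' v]_0^1/3 = (2)·v(1/3) − (2)·v(0) = 2·v(1/3) − 2·v(0). Take V = H^1(0, 1/3); boundary term becomes part of RHS.
Weak formulation: find u (satisfying any essential BC) such that ∫_0^1/3 u'(x) v'(x) dx = ∫_0^1/3 f v dx + 2·v(1/3) − 2·v(0) for all v ∈ V (Neumann data are natural BCs: they enter the RHS as boundary terms).
Substituting f(x) = -3*x^2 + x - 1/18, the right-hand side is ∫_0^1/3 (-3*x^2 + x - 1/18) v dx + 2·v(1/3) − 2·v(0).
Compatibility check (pure Neumann): taking v ≡ 1 ∈ V gives 0 = ∫_0^1/3 f dx + (2) − (2), i.e. ∫_0^1/3 f dx must equal u'(0) − u'(1/3) = 0. Indeed ∫_0^1/3 (-3*x^2 + x - 1/18) dx = 0, so the data are compatible. The solution is then unique only up to an additive constant (fix it e.g. by requiring ∫_0^1/3 u dx = 0).


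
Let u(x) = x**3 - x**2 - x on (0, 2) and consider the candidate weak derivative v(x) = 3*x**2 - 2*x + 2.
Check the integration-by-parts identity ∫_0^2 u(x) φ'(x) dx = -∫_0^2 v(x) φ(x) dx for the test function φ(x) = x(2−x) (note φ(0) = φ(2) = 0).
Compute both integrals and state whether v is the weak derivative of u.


LHS = -4/5, RHS = -24/5. No, v is not the weak derivative of u.

u(x) = x**3 - x**2 - x, classical derivative u'(x) = 3*x**2 - 2*x - 1.
φ(x) = x(2−x), so φ'(x) = 2 - 2*x.
Note φ(0) = φ(2) = 0, so the boundary term u·φ vanishes.
LHS = ∫_0^2 u(x) φ'(x) dx = ∫_0^2 (-2*x^4 + 4*x^3 - 2*x) dx. Term by term:
  ∫_0^2 -2*x^4 dx = -64/5;  ∫_0^2 4*x^3 dx = 16;  ∫_0^2 -2*x dx = -4.
Sum: -64/5 + 16 − 4 = -4/5.
So LHS = -4/5.
∫_0^2 v(x) φ(x) dx = ∫_0^2 (-3*x^4 + 8*x^3 - 6*x^2 + 4*x) dx. Term by term:
  ∫_0^2 -3*x^4 dx = -96/5;  ∫_0^2 8*x^3 dx = 32;  ∫_0^2 -6*x^2 dx = -16;
  ∫_0^2 4*x dx = 8.
Sum: -96/5 + 32 − 16 + 8 = 24/5.
So RHS = -∫_0^2 v(x) φ(x) dx = -24/5.
LHS − RHS = 4 ≠ 0, so the identity fails.
(For a valid weak derivative the identity must hold for EVERY test function, in particular this one. The failure shows v is NOT the weak derivative of u.)
Correct weak derivative would be u'(x) = 3*x**2 - 2*x - 1.


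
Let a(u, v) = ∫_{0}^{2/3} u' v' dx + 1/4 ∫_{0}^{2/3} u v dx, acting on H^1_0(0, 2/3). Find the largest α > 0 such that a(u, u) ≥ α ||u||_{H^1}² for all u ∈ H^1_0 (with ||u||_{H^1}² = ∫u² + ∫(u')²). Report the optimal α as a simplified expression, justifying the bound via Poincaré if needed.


α = (1 + 9*π^2)/(4 + 9*π^2)

Coercivity of a(·,·) on H^1_0(0, 2/3) means a(u, u) ≥ α ||u||_{H^1}² for every u ∈ H^1_0.
The interval has length L = 2/3, and Poincaré/coercivity depend only on L. Here a(u, u) = ∫(u')² + (1/4)·∫u².
Here 0 < c = 1/4 < 1. The condition a(u,u) ≥ α||u||_{H^1}² reads (1−α)∫(u')² ≥ (α−c)∫u². Any admissible α is ≤ 1 (rapidly oscillating u have ∫u²/∫(u')² → 0), and α = 1 would force 0 ≥ (1−c)∫u², impossible since c < 1; so 1−α > 0. By the sharp Poincaré inequality on H^1_0 of an interval of length L, ∫(u')² ≥ (π/L)²∫u² with equality for the first sine mode sin(π(x−x₀)/L) (x₀ the left endpoint), so the inequality holds for all u iff (1−α)(π/L)² ≥ α − c, i.e. α ≤ ((π/L)² + c)/((π/L)² + 1) = (1 + c(L/π)²)/(1 + (L/π)²). With (π/L)² = 9*π^2/4 and c = 1/4, the largest admissible constant is α = ((π/L)² + c)/((π/L)² + 1).
Simplifying, α = (1 + 9*π^2)/(4 + 9*π^2).


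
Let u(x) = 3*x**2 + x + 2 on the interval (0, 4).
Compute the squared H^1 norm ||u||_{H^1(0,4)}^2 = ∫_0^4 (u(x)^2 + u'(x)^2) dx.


||u||_{H^1}^2 = 51308/15

The H^1 norm (squared) on an interval (0, L) is
  ||u||_{H^1}^2 = ∫_0^L u(x)^2 dx + ∫_0^L u'(x)^2 dx.
Compute u'(x) = 6*x + 1.
Then u(x)^2 = 9*x**4 + 6*x**3 + 13*x**2 + 4*x + 4 and u'(x)^2 = 36*x**2 + 12*x + 1.
Integrate each monomial from 0 to 4 using ∫_0^4 c·x^n dx = c·4^(n+1)/(n+1):
  ∫_0^4 u(x)^2 dx = ∫_0^4 (9*x^4 + 6*x^3 + 13*x^2 + 4*x + 4) dx. Term by term:
    ∫_0^4 9*x^4 dx = 9216/5;  ∫_0^4 6*x^3 dx = 384;  ∫_0^4 13*x^2 dx = 832/3;
    ∫_0^4 4*x dx = 32;  ∫_0^4 4 dx = 16.
  Sum: 9216/5 + 384 + 832/3 + 32 + 16 = 38288/15.
  ∫_0^4 u'(x)^2 dx = ∫_0^4 (36*x^2 + 12*x + 1) dx. Term by term:
    ∫_0^4 36*x^2 dx = 768;  ∫_0^4 12*x dx = 96;  ∫_0^4 1 dx = 4.
  Sum: 768 + 96 + 4 = 868.
Adding: ||u||_{H^1}^2 = 38288/15 + 868 = 51308/15.


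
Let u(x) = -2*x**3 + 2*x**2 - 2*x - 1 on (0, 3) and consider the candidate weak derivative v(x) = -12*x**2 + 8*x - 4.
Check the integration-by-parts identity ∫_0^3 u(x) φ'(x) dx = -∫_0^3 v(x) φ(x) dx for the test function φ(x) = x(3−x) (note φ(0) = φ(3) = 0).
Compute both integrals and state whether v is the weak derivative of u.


LHS = 549/10, RHS = 549/5. No, v is not the weak derivative of u.

u(x) = -2*x**3 + 2*x**2 - 2*x - 1, classical derivative u'(x) = -6*x**2 + 4*x - 2.
φ(x) = x(3−x), so φ'(x) = 3 - 2*x.
Note φ(0) = φ(3) = 0, so the boundary term u·φ vanishes.
LHS = ∫_0^3 u(x) φ'(x) dx = ∫_0^3 (4*x^4 - 10*x^3 + 10*x^2 - 4*x - 3) dx. Term by term:
  ∫_0^3 4*x^4 dx = 972/5;  ∫_0^3 -10*x^3 dx = -405/2;  ∫_0^3 10*x^2 dx = 90;
  ∫_0^3 -4*x dx = -18;  ∫_0^3 -3 dx = -9.
Sum: 972/5 − 405/2 + 90 − 18 − 9 = 549/10.
So LHS = 549/10.
∫_0^3 v(x) φ(x) dx = ∫_0^3 (12*x^4 - 44*x^3 + 28*x^2 - 12*x) dx. Term by term:
  ∫_0^3 12*x^4 dx = 2916/5;  ∫_0^3 -44*x^3 dx = -891;  ∫_0^3 28*x^2 dx = 252;
  ∫_0^3 -12*x dx = -54.
Sum: 2916/5 − 891 + 252 − 54 = -549/5.
So RHS = -∫_0^3 v(x) φ(x) dx = 549/5.
LHS − RHS = -549/10 ≠ 0, so the identity fails.
(For a valid weak derivative the identity must hold for EVERY test function, in particular this one. The failure shows v is NOT the weak derivative of u.)
Correct weak derivative would be u'(x) = -6*x**2 + 4*x - 2.


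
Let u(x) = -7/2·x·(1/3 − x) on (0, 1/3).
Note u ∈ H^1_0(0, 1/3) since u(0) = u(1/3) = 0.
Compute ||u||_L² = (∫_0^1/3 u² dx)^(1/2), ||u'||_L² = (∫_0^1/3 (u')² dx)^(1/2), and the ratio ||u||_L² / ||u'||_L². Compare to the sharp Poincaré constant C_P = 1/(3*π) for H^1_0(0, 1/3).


||u||_L² / ||u'||_L² = sqrt(10)/30 < C_P = 1/(3*π).

u(x) = -7/2·x·(1/3 − x), so u'(x) = 7*x - 7/6.
u(x) = -7/2·x·(1/3 − x) vanishes at x = 0 and x = 1/3, so u ∈ H^1_0(0, 1/3). Differentiate via the product rule and integrate the resulting polynomials term by term.
  ∫_0^1/3 u² dx = ∫_0^1/3 (49*x^4/4 - 49*x^3/6 + 49*x^2/36) dx. Term by term:
    ∫_0^1/3 49*x^4/4 dx = 49/4860;  ∫_0^1/3 -49*x^3/6 dx = -49/1944;  ∫_0^1/3 49*x^2/36 dx = 49/2916.
  Sum: 49/4860 − 49/1944 + 49/2916 = 49/29160.
  ∫_0^1/3 (u')² dx = ∫_0^1/3 (49*x^2 - 49*x/3 + 49/36) dx. Term by term:
    ∫_0^1/3 49*x^2 dx = 49/81;  ∫_0^1/3 -49*x/3 dx = -49/54;  ∫_0^1/3 49/36 dx = 49/108.
  Sum: 49/81 − 49/54 + 49/108 = 49/324.
∫_0^1/3 u² dx = 49/29160, so ||u||_L² = 7*sqrt(10)/540.
∫_0^1/3 (u')² dx = 49/324, so ||u'||_L² = 7/18.
Ratio ||u||_L² / ||u'||_L² = sqrt(10)/30.
Sharp Poincaré constant on H^1_0(0, 1/3) is C_P = L/π = 1/(3*π), achieved by sin(3*π·x).
A polynomial bump cannot attain the sharp Poincaré constant (only the first sine eigenfunction does), so the ratio is strictly less than C_P, consistent with ||u||_L² ≤ C_P ||u'||_L².


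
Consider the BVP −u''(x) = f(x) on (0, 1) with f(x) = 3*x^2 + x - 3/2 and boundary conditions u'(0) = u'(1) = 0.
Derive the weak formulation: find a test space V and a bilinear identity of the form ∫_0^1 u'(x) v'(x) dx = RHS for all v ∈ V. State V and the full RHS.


V = H^1(0, 1) (no boundary constraint on v; u is determined up to an additive constant); weak form: ∫_0^1 u'v' dx = ∫_0^1 (3*x^2 + x - 3/2) v dx for all v ∈ V.

Multiply both sides by a test function v and integrate from 0 to 1:
  ∫_0^1 −u''(x) v(x) dx = ∫_0^1 f(x) v(x) dx.
Integrate the LHS by parts once:
  ∫_0^1 −u'' v dx = −[u'(x) v(x)]_0^1 + ∫_0^1 u'(x) v'(x) dx.
Thus ∫_0^1 u'(x) v'(x) dx = ∫_0^1 f(x) v(x) dx + [u'(x) v(x)]_0^1.
Choose V so that boundary terms are either known or forced to vanish.
u has homogeneous Neumann: u'(0) = u'(1) = 0. So [u' v]_0^1 = 0·v(1) − 0·v(0) = 0 for any v; take V = H^1(0, 1).
Weak formulation: find u (satisfying any essential BC) such that ∫_0^1 u'(x) v'(x) dx = ∫_0^1 f v dx for all v ∈ V (homogeneous Neumann, so boundary terms vanish).
Substituting f(x) = 3*x^2 + x - 3/2, the right-hand side is ∫_0^1 (3*x^2 + x - 3/2) v dx.
Compatibility check (pure Neumann): taking v ≡ 1 ∈ V gives 0 = ∫_0^1 f dx + (0) − (0), i.e. ∫_0^1 f dx must equal u'(0) − u'(1) = 0. Indeed ∫_0^1 (3*x^2 + x - 3/2) dx = 0, so the data are compatible. The solution is then unique only up to an additive constant (fix it e.g. by requiring ∫_0^1 u dx = 0).


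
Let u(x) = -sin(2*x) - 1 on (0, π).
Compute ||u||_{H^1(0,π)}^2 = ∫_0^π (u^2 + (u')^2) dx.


||u||_{H^1(0,π)}^2 = 7*π/2

u'(x) = -2*cos(2*x).
Expand u² and (u')² and integrate term by term on (0, π), using: for integers n ≥ 1, ∫_0^π sin²(nx) dx = ∫_0^π cos²(nx) dx = π/2; for n ≠ n', ∫_0^π sin(nx)sin(n'x) dx = ∫_0^π cos(nx)cos(n'x) dx = 0; and by product-to-sum, ∫_0^π sin(nx)cos(n'x) dx = ½∫_0^π [sin((n+n')x) + sin((n−n')x)] dx, which is 0 when n+n' is even and 2n/(n²−n'²) when n+n' is odd (it need not vanish on (0, π)). For the constant mode: ∫_0^π 1 dx = π, ∫_0^π cos(nx) dx = 0, ∫_0^π sin(nx) dx = (1−(−1)^n)/n.
  u² squared terms: (-1)²·∫1 dx = 1·π = π;  (-1)²·∫sin(2x)² dx = 1·π/2 = π/2.
  u² cross terms: 2·(-1)·(-1)·∫1·sin(2x) dx = 2·(0) = 0.
  So ∫_0^π u² dx = π + π/2 + 0 = 3*π/2.
  (u')² squared terms: (-2)²·∫cos(2x)² dx = 4·π/2 = 2*π.
  So ∫_0^π (u')² dx = 2*π.
||u||_{H^1}^2 = (3*π/2) + (2*π) = 7*π/2.
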